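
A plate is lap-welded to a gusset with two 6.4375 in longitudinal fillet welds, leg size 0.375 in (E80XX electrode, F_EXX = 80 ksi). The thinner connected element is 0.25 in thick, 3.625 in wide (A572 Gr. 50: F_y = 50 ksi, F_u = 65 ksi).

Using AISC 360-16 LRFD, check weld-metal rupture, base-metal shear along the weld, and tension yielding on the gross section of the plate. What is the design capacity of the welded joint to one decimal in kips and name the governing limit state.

40.8 kips (gross-section yield governs)

Weld metal: throat = 0.707×0.375 = 0.26513 in, L = 2×6.4375 = 12.875 in. φR_n = 0.75 × 0.6 × 80 × 0.26513 × 12.875 = 122.9 kips.
Base metal shear (0.25 in plate): yield φR_n = 1.0×0.6×50×0.25×12.875 = 96.6 kips; rupture φR_n = 0.75×0.6×65×0.25×12.875 = 94.1 kips; take 94.1 kips (rupture).
Tension yield (gross): A_g = 3.625×0.25 = 0.90625 in². φR_n = 0.90 × 50 × 0.90625 = 40.8 kips.
Governing: min(122.9, 94.1, 40.8) = 40.8 kips → gross-section yield.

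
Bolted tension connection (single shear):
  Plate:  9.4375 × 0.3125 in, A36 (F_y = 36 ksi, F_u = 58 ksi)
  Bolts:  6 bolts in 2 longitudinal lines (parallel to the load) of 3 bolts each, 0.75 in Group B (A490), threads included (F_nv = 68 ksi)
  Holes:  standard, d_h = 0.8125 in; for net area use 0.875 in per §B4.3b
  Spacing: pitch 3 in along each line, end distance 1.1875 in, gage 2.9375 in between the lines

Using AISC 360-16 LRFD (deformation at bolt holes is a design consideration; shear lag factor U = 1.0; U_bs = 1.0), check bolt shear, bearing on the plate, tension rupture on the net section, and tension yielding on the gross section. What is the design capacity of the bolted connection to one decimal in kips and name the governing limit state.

95.6 kips (gross-section yield governs)

Bolt shear: A_b = π(0.75)²/4 = 0.44179 in². φR_n = 0.75 × 68 × 0.44179 × 6 × 1 = 135.2 kips.
Bearing (0.3125 in plate, F_u = 58 ksi): end bolts L_c = 1.1875 − 0.8125/2 = 0.78125, R_n = min(1.2×0.78125×0.3125×58, 2.4×0.75×0.3125×58) = 16.992 kips/bolt; interior L_c = 3 − 0.8125 = 2.1875, R_n = 32.625 kips/bolt. φR_n = 0.75 × (2×16.992 + 4×32.625) = 123.4 kips.
Tension rupture (net): A_n = (9.4375 − 2×0.875)×0.3125 = 2.4023 in² (U = 1.0, A_e = A_n). φR_n = 0.75 × 58 × 2.4023 = 104.5 kips.
Tension yield (gross): A_g = 9.4375×0.3125 = 2.9492 in². φR_n = 0.90 × 36 × 2.9492 = 95.6 kips.
Governing: min(135.2, 123.4, 104.5, 95.6) = 95.6 kips → gross-section yield.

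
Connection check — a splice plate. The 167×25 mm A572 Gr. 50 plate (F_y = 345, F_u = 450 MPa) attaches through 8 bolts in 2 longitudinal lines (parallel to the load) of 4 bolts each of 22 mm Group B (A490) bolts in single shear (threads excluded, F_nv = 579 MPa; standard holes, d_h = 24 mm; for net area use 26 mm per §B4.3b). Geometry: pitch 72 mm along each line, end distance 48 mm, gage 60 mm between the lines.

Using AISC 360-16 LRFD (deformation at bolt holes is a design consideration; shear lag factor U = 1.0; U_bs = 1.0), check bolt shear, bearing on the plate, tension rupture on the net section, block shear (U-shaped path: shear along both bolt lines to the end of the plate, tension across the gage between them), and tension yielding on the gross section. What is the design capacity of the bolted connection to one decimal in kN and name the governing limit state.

Bolt shear: A_b = π(22)²/4 = 380.13 mm². φR_n = 0.75 × 579 × 380.13 × 8 × 1 = 1320.6 kN.
Bearing (25 mm plate, F_u = 450 MPa): end bolts L_c = 48 − 24/2 = 36, R_n = min(1.2×36×25×450, 2.4×22×25×450) = 486 kN/bolt; interior L_c = 72 − 24 = 48, R_n = 594 kN/bolt. φR_n = 0.75 × (2×486 + 6×594) = 3402.0 kN.
Tension rupture (net): A_n = (167 − 2×26)×25 = 2875 mm² (U = 1.0, A_e = A_n). φR_n = 0.75 × 450 × 2875 = 970.3 kN.
Block shear: shear path 2×[48+3×72] = 2×264 mm, A_gv = 13200, A_nv = 2×(264 − 3.5×26)×25 = 8650 mm²; tension across gage: (60 − 1×26)×25 = 850 mm². R_n = min(0.6×450×8650, 0.6×345×13200) + 1.0×450×850 = min(2335.5, 2732.4) + 382.5 = 2718 kN. φR_n = 0.75 × 2718 = 2038.5 kN.
Tension yield (gross): A_g = 167×25 = 4175 mm². φR_n = 0.90 × 345 × 4175 = 1296.3 kN.
Governing: min(1320.6, 3402.0, 970.3, 2038.5, 1296.3) = 970.3 kN → net-section rupture.

970.3 kN (net-section rupture governs)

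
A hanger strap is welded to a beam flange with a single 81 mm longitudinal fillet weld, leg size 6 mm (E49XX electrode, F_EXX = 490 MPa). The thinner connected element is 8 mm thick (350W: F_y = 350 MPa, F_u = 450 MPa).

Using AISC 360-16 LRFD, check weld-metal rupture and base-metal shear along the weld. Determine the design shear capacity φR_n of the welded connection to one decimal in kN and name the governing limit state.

Weld metal: throat = 0.707×6 = 4.242 mm, L = 81 mm. φR_n = 0.75 × 0.6 × 490 × 4.242 × 81 = 75.8 kN.
Base metal shear (8 mm plate): yield φR_n = 1.0×0.6×350×8×81 = 136.1 kN; rupture φR_n = 0.75×0.6×450×8×81 = 131.2 kN; take 131.2 kN (rupture).
Governing: min(75.8, 131.2) = 75.8 kN → weld metal.

75.8 kN (weld metal governs)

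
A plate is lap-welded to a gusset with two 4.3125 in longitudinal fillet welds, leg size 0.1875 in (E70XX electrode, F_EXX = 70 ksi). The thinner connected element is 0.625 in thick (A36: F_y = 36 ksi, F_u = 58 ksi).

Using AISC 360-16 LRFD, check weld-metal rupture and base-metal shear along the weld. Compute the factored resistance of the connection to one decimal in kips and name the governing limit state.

36.0 kips (weld metal governs)

Weld metal: throat = 0.707×0.1875 = 0.13256 in, L = 2×4.3125 = 8.625 in. φR_n = 0.75 × 0.6 × 70 × 0.13256 × 8.625 = 36.0 kips.
Base metal shear (0.625 in plate): yield φR_n = 1.0×0.6×36×0.625×8.625 = 116.4 kips; rupture φR_n = 0.75×0.6×58×0.625×8.625 = 140.7 kips; take 116.4 kips (yield).
Governing: min(36.0, 116.4) = 36.0 kips → weld metal.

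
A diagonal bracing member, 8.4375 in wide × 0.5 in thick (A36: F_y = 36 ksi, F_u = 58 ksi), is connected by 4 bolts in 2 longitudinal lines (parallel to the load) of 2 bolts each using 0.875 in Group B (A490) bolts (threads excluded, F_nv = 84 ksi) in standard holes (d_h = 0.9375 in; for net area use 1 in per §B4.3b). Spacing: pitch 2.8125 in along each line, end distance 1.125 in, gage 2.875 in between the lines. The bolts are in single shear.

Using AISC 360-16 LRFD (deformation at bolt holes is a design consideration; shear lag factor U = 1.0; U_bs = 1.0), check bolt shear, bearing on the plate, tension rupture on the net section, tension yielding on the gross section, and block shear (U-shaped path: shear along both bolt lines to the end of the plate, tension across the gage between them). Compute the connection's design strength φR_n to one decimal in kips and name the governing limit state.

104.4 kips (block shear governs)

Bolt shear: A_b = π(0.875)²/4 = 0.60132 in². φR_n = 0.75 × 84 × 0.60132 × 4 × 1 = 151.5 kips.
Bearing (0.5 in plate, F_u = 58 ksi): end bolts L_c = 1.125 − 0.9375/2 = 0.65625, R_n = min(1.2×0.65625×0.5×58, 2.4×0.875×0.5×58) = 22.838 kips/bolt; interior L_c = 2.8125 − 0.9375 = 1.875, R_n = 60.9 kips/bolt. φR_n = 0.75 × (2×22.838 + 2×60.9) = 125.6 kips.
Tension rupture (net): A_n = (8.4375 − 2×1)×0.5 = 3.2188 in² (U = 1.0, A_e = A_n). φR_n = 0.75 × 58 × 3.2188 = 140.0 kips.
Tension yield (gross): A_g = 8.4375×0.5 = 4.2188 in². φR_n = 0.90 × 36 × 4.2188 = 136.7 kips.
Block shear: shear path 2×[1.125+1×2.8125] = 2×3.9375 in, A_gv = 3.9375, A_nv = 2×(3.9375 − 1.5×1)×0.5 = 2.4375 in²; tension across gage: (2.875 − 1×1)×0.5 = 0.9375 in². R_n = min(0.6×58×2.4375, 0.6×36×3.9375) + 1.0×58×0.9375 = min(84.825, 85.05) + 54.375 = 139.2 kips. φR_n = 0.75 × 139.2 = 104.4 kips.
Governing: min(151.5, 125.6, 140.0, 136.7, 104.4) = 104.4 kips → block shear.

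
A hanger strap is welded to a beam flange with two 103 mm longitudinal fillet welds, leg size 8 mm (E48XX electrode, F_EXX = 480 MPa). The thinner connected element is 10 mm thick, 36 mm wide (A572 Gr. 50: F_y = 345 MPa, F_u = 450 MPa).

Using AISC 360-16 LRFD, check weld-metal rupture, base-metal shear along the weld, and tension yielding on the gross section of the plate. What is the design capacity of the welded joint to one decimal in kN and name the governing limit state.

Weld metal: throat = 0.707×8 = 5.656 mm, L = 2×103 = 206 mm. φR_n = 0.75 × 0.6 × 480 × 5.656 × 206 = 251.7 kN.
Base metal shear (10 mm plate): yield φR_n = 1.0×0.6×345×10×206 = 426.4 kN; rupture φR_n = 0.75×0.6×450×10×206 = 417.2 kN; take 417.2 kN (rupture).
Tension yield (gross): A_g = 36×10 = 360 mm². φR_n = 0.90 × 345 × 360 = 111.8 kN.
Governing: min(251.7, 417.2, 111.8) = 111.8 kN → gross-section yield.

111.8 kN (gross-section yield governs)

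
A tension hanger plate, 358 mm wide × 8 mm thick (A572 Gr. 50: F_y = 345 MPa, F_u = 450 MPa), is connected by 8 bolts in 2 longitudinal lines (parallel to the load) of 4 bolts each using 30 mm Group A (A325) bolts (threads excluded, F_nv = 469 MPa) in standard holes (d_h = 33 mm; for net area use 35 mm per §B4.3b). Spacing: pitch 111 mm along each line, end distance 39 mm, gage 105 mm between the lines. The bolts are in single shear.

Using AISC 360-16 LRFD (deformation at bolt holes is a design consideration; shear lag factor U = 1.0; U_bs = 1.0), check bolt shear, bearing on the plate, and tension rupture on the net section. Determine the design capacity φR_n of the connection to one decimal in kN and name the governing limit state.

Bolt shear: A_b = π(30)²/4 = 706.86 mm². φR_n = 0.75 × 469 × 706.86 × 8 × 1 = 1989.1 kN.
Bearing (8 mm plate, F_u = 450 MPa): end bolts L_c = 39 − 33/2 = 22.5, R_n = min(1.2×22.5×8×450, 2.4×30×8×450) = 97.2 kN/bolt; interior L_c = 111 − 33 = 78, R_n = 259.2 kN/bolt. φR_n = 0.75 × (2×97.2 + 6×259.2) = 1312.2 kN.
Tension rupture (net): A_n = (358 − 2×35)×8 = 2304 mm² (U = 1.0, A_e = A_n). φR_n = 0.75 × 450 × 2304 = 777.6 kN.
Governing: min(1989.1, 1312.2, 777.6) = 777.6 kN → net-section rupture.

777.6 kN (net-section rupture governs)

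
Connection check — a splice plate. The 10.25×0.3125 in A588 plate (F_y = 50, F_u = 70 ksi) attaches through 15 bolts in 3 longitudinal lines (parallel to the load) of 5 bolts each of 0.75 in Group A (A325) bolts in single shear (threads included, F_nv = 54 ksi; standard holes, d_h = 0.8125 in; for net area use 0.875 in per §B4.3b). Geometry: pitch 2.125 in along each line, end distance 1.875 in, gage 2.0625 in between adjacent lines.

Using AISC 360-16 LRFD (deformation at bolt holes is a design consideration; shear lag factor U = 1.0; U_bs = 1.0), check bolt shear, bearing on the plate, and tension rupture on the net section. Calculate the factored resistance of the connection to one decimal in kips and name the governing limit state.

125.1 kips (net-section rupture governs)

Bolt shear: A_b = π(0.75)²/4 = 0.44179 in². φR_n = 0.75 × 54 × 0.44179 × 15 × 1 = 268.4 kips.
Bearing (0.3125 in plate, F_u = 70 ksi): end bolts L_c = 1.875 − 0.8125/2 = 1.46875, R_n = min(1.2×1.46875×0.3125×70, 2.4×0.75×0.3125×70) = 38.555 kips/bolt; interior L_c = 2.125 − 0.8125 = 1.3125, R_n = 34.453 kips/bolt. φR_n = 0.75 × (3×38.555 + 12×34.453) = 396.8 kips.
Tension rupture (net): A_n = (10.25 − 3×0.875)×0.3125 = 2.3828 in² (U = 1.0, A_e = A_n). φR_n = 0.75 × 70 × 2.3828 = 125.1 kips.
Governing: min(268.4, 396.8, 125.1) = 125.1 kips → net-section rupture.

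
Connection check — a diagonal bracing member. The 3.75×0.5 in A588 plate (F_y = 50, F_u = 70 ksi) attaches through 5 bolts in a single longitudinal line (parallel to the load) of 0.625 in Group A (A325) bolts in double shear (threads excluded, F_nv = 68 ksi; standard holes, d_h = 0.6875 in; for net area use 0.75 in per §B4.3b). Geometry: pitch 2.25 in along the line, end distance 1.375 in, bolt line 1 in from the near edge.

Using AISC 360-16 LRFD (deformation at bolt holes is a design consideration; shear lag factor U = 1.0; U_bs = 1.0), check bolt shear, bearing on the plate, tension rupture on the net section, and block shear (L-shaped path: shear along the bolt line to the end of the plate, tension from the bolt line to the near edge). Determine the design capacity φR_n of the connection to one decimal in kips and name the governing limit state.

78.8 kips (net-section rupture governs)

Bolt shear: A_b = π(0.625)²/4 = 0.3068 in². φR_n = 0.75 × 68 × 0.3068 × 5 × 2 = 156.5 kips.
Bearing (0.5 in plate, F_u = 70 ksi): end bolts L_c = 1.375 − 0.6875/2 = 1.03125, R_n = min(1.2×1.03125×0.5×70, 2.4×0.625×0.5×70) = 43.313 kips/bolt; interior L_c = 2.25 − 0.6875 = 1.5625, R_n = 52.5 kips/bolt. φR_n = 0.75 × (1×43.313 + 4×52.5) = 190.0 kips.
Tension rupture (net): A_n = (3.75 − 1×0.75)×0.5 = 1.5 in² (U = 1.0, A_e = A_n). φR_n = 0.75 × 70 × 1.5 = 78.8 kips.
Block shear: shear path 1×[1.375+4×2.25] = 1×10.375 in, A_gv = 5.1875, A_nv = 1×(10.375 − 4.5×0.75)×0.5 = 3.5 in²; tension to near edge: (1 − 0.5×0.75)×0.5 = 0.3125 in². R_n = min(0.6×70×3.5, 0.6×50×5.1875) + 1.0×70×0.3125 = min(147, 155.63) + 21.875 = 168.88 kips. φR_n = 0.75 × 168.88 = 126.7 kips.
Governing: min(156.5, 190.0, 78.8, 126.7) = 78.8 kips → net-section rupture.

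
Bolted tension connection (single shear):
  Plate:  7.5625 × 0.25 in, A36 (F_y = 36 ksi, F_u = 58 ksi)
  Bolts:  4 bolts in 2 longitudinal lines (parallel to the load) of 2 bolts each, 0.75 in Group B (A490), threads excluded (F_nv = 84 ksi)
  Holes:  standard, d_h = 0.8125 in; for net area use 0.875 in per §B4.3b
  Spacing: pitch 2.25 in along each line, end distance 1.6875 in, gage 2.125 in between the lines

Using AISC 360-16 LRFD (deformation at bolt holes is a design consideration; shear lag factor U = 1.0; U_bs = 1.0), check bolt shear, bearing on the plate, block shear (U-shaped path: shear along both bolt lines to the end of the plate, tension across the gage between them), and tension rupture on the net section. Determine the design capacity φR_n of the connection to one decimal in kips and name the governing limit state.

Bolt shear: A_b = π(0.75)²/4 = 0.44179 in². φR_n = 0.75 × 84 × 0.44179 × 4 × 1 = 111.3 kips.
Bearing (0.25 in plate, F_u = 58 ksi): end bolts L_c = 1.6875 − 0.8125/2 = 1.28125, R_n = min(1.2×1.28125×0.25×58, 2.4×0.75×0.25×58) = 22.294 kips/bolt; interior L_c = 2.25 − 0.8125 = 1.4375, R_n = 25.013 kips/bolt. φR_n = 0.75 × (2×22.294 + 2×25.013) = 71.0 kips.
Block shear: shear path 2×[1.6875+1×2.25] = 2×3.9375 in, A_gv = 1.9688, A_nv = 2×(3.9375 − 1.5×0.875)×0.25 = 1.3125 in²; tension across gage: (2.125 − 1×0.875)×0.25 = 0.3125 in². R_n = min(0.6×58×1.3125, 0.6×36×1.9688) + 1.0×58×0.3125 = min(45.675, 42.526) + 18.125 = 60.651 kips. φR_n = 0.75 × 60.651 = 45.5 kips.
Tension rupture (net): A_n = (7.5625 − 2×0.875)×0.25 = 1.4531 in² (U = 1.0, A_e = A_n). φR_n = 0.75 × 58 × 1.4531 = 63.2 kips.
Governing: min(111.3, 71.0, 45.5, 63.2) = 45.5 kips → block shear.

45.5 kips (block shear governs)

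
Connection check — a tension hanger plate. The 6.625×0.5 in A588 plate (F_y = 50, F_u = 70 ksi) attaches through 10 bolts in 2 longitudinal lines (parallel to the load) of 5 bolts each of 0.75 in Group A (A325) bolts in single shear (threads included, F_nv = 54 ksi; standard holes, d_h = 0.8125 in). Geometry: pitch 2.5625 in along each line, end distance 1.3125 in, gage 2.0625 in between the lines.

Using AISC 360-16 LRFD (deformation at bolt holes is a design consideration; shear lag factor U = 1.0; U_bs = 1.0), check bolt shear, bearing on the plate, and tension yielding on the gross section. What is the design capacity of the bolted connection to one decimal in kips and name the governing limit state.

149.1 kips (gross-section yield governs)

Bolt shear: A_b = π(0.75)²/4 = 0.44179 in². φR_n = 0.75 × 54 × 0.44179 × 10 × 1 = 178.9 kips.
Bearing (0.5 in plate, F_u = 70 ksi): end bolts L_c = 1.3125 − 0.8125/2 = 0.90625, R_n = min(1.2×0.90625×0.5×70, 2.4×0.75×0.5×70) = 38.063 kips/bolt; interior L_c = 2.5625 − 0.8125 = 1.75, R_n = 63 kips/bolt. φR_n = 0.75 × (2×38.063 + 8×63) = 435.1 kips.
Tension yield (gross): A_g = 6.625×0.5 = 3.3125 in². φR_n = 0.90 × 50 × 3.3125 = 149.1 kips.
Governing: min(178.9, 435.1, 149.1) = 149.1 kips → gross-section yield.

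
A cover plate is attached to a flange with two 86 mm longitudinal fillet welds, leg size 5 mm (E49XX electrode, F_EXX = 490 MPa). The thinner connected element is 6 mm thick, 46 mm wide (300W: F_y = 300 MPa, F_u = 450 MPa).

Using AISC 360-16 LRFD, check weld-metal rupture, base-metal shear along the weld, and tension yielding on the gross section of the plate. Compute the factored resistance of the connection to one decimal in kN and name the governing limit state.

74.5 kN (gross-section yield governs)

Weld metal: throat = 0.707×5 = 3.535 mm, L = 2×86 = 172 mm. φR_n = 0.75 × 0.6 × 490 × 3.535 × 172 = 134.1 kN.
Base metal shear (6 mm plate): yield φR_n = 1.0×0.6×300×6×172 = 185.8 kN; rupture φR_n = 0.75×0.6×450×6×172 = 209.0 kN; take 185.8 kN (yield).
Tension yield (gross): A_g = 46×6 = 276 mm². φR_n = 0.90 × 300 × 276 = 74.5 kN.
Governing: min(134.1, 185.8, 74.5) = 74.5 kN → gross-section yield.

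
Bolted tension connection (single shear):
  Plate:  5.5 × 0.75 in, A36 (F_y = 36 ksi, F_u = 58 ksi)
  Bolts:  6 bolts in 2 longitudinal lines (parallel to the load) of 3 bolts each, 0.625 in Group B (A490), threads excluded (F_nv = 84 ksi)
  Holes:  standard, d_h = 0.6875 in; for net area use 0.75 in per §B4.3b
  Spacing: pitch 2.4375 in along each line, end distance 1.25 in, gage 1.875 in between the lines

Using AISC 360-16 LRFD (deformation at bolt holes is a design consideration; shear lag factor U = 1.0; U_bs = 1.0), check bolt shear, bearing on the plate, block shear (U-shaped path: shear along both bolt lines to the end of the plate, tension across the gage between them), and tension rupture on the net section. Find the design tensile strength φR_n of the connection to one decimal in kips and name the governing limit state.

116.0 kips (bolt shear governs)

Bolt shear: A_b = π(0.625)²/4 = 0.3068 in². φR_n = 0.75 × 84 × 0.3068 × 6 × 1 = 116.0 kips.
Bearing (0.75 in plate, F_u = 58 ksi): end bolts L_c = 1.25 − 0.6875/2 = 0.90625, R_n = min(1.2×0.90625×0.75×58, 2.4×0.625×0.75×58) = 47.306 kips/bolt; interior L_c = 2.4375 − 0.6875 = 1.75, R_n = 65.25 kips/bolt. φR_n = 0.75 × (2×47.306 + 4×65.25) = 266.7 kips.
Block shear: shear path 2×[1.25+2×2.4375] = 2×6.125 in, A_gv = 9.1875, A_nv = 2×(6.125 − 2.5×0.75)×0.75 = 6.375 in²; tension across gage: (1.875 − 1×0.75)×0.75 = 0.84375 in². R_n = min(0.6×58×6.375, 0.6×36×9.1875) + 1.0×58×0.84375 = min(221.85, 198.45) + 48.938 = 247.39 kips. φR_n = 0.75 × 247.39 = 185.5 kips.
Tension rupture (net): A_n = (5.5 − 2×0.75)×0.75 = 3 in² (U = 1.0, A_e = A_n). φR_n = 0.75 × 58 × 3 = 130.5 kips.
Governing: min(116.0, 266.7, 185.5, 130.5) = 116.0 kips → bolt shear.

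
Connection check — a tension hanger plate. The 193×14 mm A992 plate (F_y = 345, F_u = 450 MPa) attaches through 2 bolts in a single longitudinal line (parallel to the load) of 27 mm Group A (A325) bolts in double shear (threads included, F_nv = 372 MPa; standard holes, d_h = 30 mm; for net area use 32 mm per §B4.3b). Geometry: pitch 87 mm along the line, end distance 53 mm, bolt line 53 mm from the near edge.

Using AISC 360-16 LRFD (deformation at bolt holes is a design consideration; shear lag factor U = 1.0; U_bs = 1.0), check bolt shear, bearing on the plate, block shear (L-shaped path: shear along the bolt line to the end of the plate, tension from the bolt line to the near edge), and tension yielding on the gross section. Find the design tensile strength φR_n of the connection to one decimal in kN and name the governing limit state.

Bolt shear: A_b = π(27)²/4 = 572.56 mm². φR_n = 0.75 × 372 × 572.56 × 2 × 2 = 639.0 kN.
Bearing (14 mm plate, F_u = 450 MPa): end bolts L_c = 53 − 30/2 = 38, R_n = min(1.2×38×14×450, 2.4×27×14×450) = 287.28 kN/bolt; interior L_c = 87 − 30 = 57, R_n = 408.24 kN/bolt. φR_n = 0.75 × (1×287.28 + 1×408.24) = 521.6 kN.
Block shear: shear path 1×[53+1×87] = 1×140 mm, A_gv = 1960, A_nv = 1×(140 − 1.5×32)×14 = 1288 mm²; tension to near edge: (53 − 0.5×32)×14 = 518 mm². R_n = min(0.6×450×1288, 0.6×345×1960) + 1.0×450×518 = min(347.76, 405.72) + 233.1 = 580.86 kN. φR_n = 0.75 × 580.86 = 435.6 kN.
Tension yield (gross): A_g = 193×14 = 2702 mm². φR_n = 0.90 × 345 × 2702 = 839.0 kN.
Governing: min(639.0, 521.6, 435.6, 839.0) = 435.6 kN → block shear.

435.6 kN (block shear governs)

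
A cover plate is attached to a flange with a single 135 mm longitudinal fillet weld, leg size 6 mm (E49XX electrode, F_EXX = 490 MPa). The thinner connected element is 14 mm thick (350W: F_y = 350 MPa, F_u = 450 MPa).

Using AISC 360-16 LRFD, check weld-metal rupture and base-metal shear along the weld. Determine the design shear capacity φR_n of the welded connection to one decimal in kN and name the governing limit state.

Weld metal: throat = 0.707×6 = 4.242 mm, L = 135 mm. φR_n = 0.75 × 0.6 × 490 × 4.242 × 135 = 126.3 kN.
Base metal shear (14 mm plate): yield φR_n = 1.0×0.6×350×14×135 = 396.9 kN; rupture φR_n = 0.75×0.6×450×14×135 = 382.7 kN; take 382.7 kN (rupture).
Governing: min(126.3, 382.7) = 126.3 kN → weld metal.

126.3 kN (weld metal governs)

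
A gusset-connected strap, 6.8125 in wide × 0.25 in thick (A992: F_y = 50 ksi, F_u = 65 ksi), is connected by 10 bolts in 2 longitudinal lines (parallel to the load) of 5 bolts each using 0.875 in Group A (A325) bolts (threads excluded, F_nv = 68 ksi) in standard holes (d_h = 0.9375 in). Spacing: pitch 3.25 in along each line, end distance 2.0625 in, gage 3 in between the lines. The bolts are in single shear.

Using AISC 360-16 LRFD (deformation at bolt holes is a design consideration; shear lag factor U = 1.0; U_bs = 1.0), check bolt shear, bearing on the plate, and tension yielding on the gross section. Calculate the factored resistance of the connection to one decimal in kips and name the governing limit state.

76.6 kips (gross-section yield governs)

Bolt shear: A_b = π(0.875)²/4 = 0.60132 in². φR_n = 0.75 × 68 × 0.60132 × 10 × 1 = 306.7 kips.
Bearing (0.25 in plate, F_u = 65 ksi): end bolts L_c = 2.0625 − 0.9375/2 = 1.59375, R_n = min(1.2×1.59375×0.25×65, 2.4×0.875×0.25×65) = 31.078 kips/bolt; interior L_c = 3.25 − 0.9375 = 2.3125, R_n = 34.125 kips/bolt. φR_n = 0.75 × (2×31.078 + 8×34.125) = 251.4 kips.
Tension yield (gross): A_g = 6.8125×0.25 = 1.7031 in². φR_n = 0.90 × 50 × 1.7031 = 76.6 kips.
Governing: min(306.7, 251.4, 76.6) = 76.6 kips → gross-section yield.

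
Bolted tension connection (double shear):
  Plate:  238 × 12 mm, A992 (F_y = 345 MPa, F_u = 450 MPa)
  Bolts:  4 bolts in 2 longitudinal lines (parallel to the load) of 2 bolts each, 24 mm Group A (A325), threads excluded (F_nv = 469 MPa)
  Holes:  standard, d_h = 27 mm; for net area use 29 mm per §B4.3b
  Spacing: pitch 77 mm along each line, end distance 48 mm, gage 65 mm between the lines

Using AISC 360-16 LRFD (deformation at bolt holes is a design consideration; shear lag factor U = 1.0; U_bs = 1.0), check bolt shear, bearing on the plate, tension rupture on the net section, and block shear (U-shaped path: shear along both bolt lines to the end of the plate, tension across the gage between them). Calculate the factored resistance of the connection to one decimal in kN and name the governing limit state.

541.9 kN (block shear governs)

Bolt shear: A_b = π(24)²/4 = 452.39 mm². φR_n = 0.75 × 469 × 452.39 × 4 × 2 = 1273.0 kN.
Bearing (12 mm plate, F_u = 450 MPa): end bolts L_c = 48 − 27/2 = 34.5, R_n = min(1.2×34.5×12×450, 2.4×24×12×450) = 223.56 kN/bolt; interior L_c = 77 − 27 = 50, R_n = 311.04 kN/bolt. φR_n = 0.75 × (2×223.56 + 2×311.04) = 801.9 kN.
Tension rupture (net): A_n = (238 − 2×29)×12 = 2160 mm² (U = 1.0, A_e = A_n). φR_n = 0.75 × 450 × 2160 = 729.0 kN.
Block shear: shear path 2×[48+1×77] = 2×125 mm, A_gv = 3000, A_nv = 2×(125 − 1.5×29)×12 = 1956 mm²; tension across gage: (65 − 1×29)×12 = 432 mm². R_n = min(0.6×450×1956, 0.6×345×3000) + 1.0×450×432 = min(528.12, 621) + 194.4 = 722.52 kN. φR_n = 0.75 × 722.52 = 541.9 kN.
Governing: min(1273.0, 801.9, 729.0, 541.9) = 541.9 kN → block shear.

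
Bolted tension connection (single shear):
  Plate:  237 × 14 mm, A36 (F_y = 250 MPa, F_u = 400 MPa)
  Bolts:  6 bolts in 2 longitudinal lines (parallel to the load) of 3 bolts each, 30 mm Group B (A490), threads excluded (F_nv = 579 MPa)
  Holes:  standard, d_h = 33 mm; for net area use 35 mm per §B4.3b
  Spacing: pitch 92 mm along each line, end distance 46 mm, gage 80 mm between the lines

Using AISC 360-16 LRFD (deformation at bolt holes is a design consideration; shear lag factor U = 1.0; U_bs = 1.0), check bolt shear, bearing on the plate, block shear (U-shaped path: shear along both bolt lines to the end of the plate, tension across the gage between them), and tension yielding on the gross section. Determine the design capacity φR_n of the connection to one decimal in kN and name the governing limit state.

746.6 kN (gross-section yield governs)

Bolt shear: A_b = π(30)²/4 = 706.86 mm². φR_n = 0.75 × 579 × 706.86 × 6 × 1 = 1841.7 kN.
Bearing (14 mm plate, F_u = 400 MPa): end bolts L_c = 46 − 33/2 = 29.5, R_n = min(1.2×29.5×14×400, 2.4×30×14×400) = 198.24 kN/bolt; interior L_c = 92 − 33 = 59, R_n = 396.48 kN/bolt. φR_n = 0.75 × (2×198.24 + 4×396.48) = 1486.8 kN.
Block shear: shear path 2×[46+2×92] = 2×230 mm, A_gv = 6440, A_nv = 2×(230 − 2.5×35)×14 = 3990 mm²; tension across gage: (80 − 1×35)×14 = 630 mm². R_n = min(0.6×400×3990, 0.6×250×6440) + 1.0×400×630 = min(957.6, 966) + 252 = 1209.6 kN. φR_n = 0.75 × 1209.6 = 907.2 kN.
Tension yield (gross): A_g = 237×14 = 3318 mm². φR_n = 0.90 × 250 × 3318 = 746.6 kN.
Governing: min(1841.7, 1486.8, 907.2, 746.6) = 746.6 kN → gross-section yield.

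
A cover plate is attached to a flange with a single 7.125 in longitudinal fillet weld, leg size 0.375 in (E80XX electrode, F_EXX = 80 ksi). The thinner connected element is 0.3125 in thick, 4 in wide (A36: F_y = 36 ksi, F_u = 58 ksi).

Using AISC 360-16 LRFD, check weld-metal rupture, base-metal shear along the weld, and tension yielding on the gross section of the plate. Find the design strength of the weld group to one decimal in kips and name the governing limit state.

40.5 kips (gross-section yield governs)

Weld metal: throat = 0.707×0.375 = 0.26513 in, L = 7.125 in. φR_n = 0.75 × 0.6 × 80 × 0.26513 × 7.125 = 68.0 kips.
Base metal shear (0.3125 in plate): yield φR_n = 1.0×0.6×36×0.3125×7.125 = 48.1 kips; rupture φR_n = 0.75×0.6×58×0.3125×7.125 = 58.1 kips; take 48.1 kips (yield).
Tension yield (gross): A_g = 4×0.3125 = 1.25 in². φR_n = 0.90 × 36 × 1.25 = 40.5 kips.
Governing: min(68.0, 48.1, 40.5) = 40.5 kips → gross-section yield.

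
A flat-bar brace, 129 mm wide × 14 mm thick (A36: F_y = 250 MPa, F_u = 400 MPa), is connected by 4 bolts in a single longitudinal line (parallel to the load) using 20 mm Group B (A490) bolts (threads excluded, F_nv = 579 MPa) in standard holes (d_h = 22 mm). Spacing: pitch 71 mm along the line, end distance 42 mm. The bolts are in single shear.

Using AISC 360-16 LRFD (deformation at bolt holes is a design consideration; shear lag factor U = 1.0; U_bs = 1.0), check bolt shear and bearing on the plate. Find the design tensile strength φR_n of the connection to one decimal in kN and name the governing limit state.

Bolt shear: A_b = π(20)²/4 = 314.16 mm². φR_n = 0.75 × 579 × 314.16 × 4 × 1 = 545.7 kN.
Bearing (14 mm plate, F_u = 400 MPa): end bolts L_c = 42 − 22/2 = 31, R_n = min(1.2×31×14×400, 2.4×20×14×400) = 208.32 kN/bolt; interior L_c = 71 − 22 = 49, R_n = 268.8 kN/bolt. φR_n = 0.75 × (1×208.32 + 3×268.8) = 761.0 kN.
Governing: min(545.7, 761.0) = 545.7 kN → bolt shear.

545.7 kN (bolt shear governs)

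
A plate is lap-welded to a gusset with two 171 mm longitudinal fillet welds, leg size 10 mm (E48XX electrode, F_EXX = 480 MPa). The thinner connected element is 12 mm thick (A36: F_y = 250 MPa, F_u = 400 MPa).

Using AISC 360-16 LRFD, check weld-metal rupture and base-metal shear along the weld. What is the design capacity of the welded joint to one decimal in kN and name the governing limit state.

522.3 kN (weld metal governs)

Weld metal: throat = 0.707×10 = 7.07 mm, L = 2×171 = 342 mm. φR_n = 0.75 × 0.6 × 480 × 7.07 × 342 = 522.3 kN.
Base metal shear (12 mm plate): yield φR_n = 1.0×0.6×250×12×342 = 615.6 kN; rupture φR_n = 0.75×0.6×400×12×342 = 738.7 kN; take 615.6 kN (yield).
Governing: min(522.3, 615.6) = 522.3 kN → weld metal.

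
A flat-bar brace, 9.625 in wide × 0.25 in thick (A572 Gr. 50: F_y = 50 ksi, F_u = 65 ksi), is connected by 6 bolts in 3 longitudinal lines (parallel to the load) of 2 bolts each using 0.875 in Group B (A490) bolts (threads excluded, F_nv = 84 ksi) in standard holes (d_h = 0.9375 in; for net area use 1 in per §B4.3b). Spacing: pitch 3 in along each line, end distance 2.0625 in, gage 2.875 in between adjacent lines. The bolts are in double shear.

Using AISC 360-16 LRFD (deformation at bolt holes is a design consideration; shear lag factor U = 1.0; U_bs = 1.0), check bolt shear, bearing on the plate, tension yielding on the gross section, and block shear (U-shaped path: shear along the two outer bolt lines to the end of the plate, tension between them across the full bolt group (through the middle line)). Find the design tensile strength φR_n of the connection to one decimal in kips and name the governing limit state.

97.8 kips (block shear governs)

Bolt shear: A_b = π(0.875)²/4 = 0.60132 in². φR_n = 0.75 × 84 × 0.60132 × 6 × 2 = 454.6 kips.
Bearing (0.25 in plate, F_u = 65 ksi): end bolts L_c = 2.0625 − 0.9375/2 = 1.59375, R_n = min(1.2×1.59375×0.25×65, 2.4×0.875×0.25×65) = 31.078 kips/bolt; interior L_c = 3 − 0.9375 = 2.0625, R_n = 34.125 kips/bolt. φR_n = 0.75 × (3×31.078 + 3×34.125) = 146.7 kips.
Tension yield (gross): A_g = 9.625×0.25 = 2.4063 in². φR_n = 0.90 × 50 × 2.4063 = 108.3 kips.
Block shear: shear path 2×[2.0625+1×3] = 2×5.0625 in, A_gv = 2.5313, A_nv = 2×(5.0625 − 1.5×1)×0.25 = 1.7813 in²; tension across gage: (5.75 − 2×1)×0.25 = 0.9375 in². R_n = min(0.6×65×1.7813, 0.6×50×2.5313) + 1.0×65×0.9375 = min(69.471, 75.939) + 60.938 = 130.41 kips. φR_n = 0.75 × 130.41 = 97.8 kips.
Governing: min(454.6, 146.7, 108.3, 97.8) = 97.8 kips → block shear.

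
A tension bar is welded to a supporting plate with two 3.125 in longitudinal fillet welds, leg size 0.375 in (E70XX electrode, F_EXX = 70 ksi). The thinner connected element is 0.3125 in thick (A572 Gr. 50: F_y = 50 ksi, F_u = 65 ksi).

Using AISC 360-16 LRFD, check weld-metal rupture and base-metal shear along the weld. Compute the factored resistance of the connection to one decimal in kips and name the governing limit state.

Weld metal: throat = 0.707×0.375 = 0.26513 in, L = 2×3.125 = 6.25 in. φR_n = 0.75 × 0.6 × 70 × 0.26513 × 6.25 = 52.2 kips.
Base metal shear (0.3125 in plate): yield φR_n = 1.0×0.6×50×0.3125×6.25 = 58.6 kips; rupture φR_n = 0.75×0.6×65×0.3125×6.25 = 57.1 kips; take 57.1 kips (rupture).
Governing: min(52.2, 57.1) = 52.2 kips → weld metal.

52.2 kips (weld metal governs)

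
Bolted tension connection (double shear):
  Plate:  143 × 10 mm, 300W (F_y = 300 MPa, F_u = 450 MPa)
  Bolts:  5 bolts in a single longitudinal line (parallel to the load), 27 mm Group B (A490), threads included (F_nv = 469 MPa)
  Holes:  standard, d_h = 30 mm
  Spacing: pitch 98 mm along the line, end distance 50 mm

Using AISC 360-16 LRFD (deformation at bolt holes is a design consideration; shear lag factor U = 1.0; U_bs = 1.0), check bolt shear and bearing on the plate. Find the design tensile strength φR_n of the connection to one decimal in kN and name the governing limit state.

1016.6 kN (bearing governs)

Bolt shear: A_b = π(27)²/4 = 572.56 mm². φR_n = 0.75 × 469 × 572.56 × 5 × 2 = 2014.0 kN.
Bearing (10 mm plate, F_u = 450 MPa): end bolts L_c = 50 − 30/2 = 35, R_n = min(1.2×35×10×450, 2.4×27×10×450) = 189 kN/bolt; interior L_c = 98 − 30 = 68, R_n = 291.6 kN/bolt. φR_n = 0.75 × (1×189 + 4×291.6) = 1016.6 kN.
Governing: min(2014.0, 1016.6) = 1016.6 kN → bearing.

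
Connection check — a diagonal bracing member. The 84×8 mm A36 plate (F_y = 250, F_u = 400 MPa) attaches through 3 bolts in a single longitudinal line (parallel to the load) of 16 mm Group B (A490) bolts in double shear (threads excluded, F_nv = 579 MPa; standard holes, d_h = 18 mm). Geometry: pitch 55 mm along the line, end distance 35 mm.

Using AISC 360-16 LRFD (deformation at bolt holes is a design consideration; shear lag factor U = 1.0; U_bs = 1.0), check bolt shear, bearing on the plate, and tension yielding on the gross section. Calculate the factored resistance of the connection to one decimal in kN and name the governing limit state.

Bolt shear: A_b = π(16)²/4 = 201.06 mm². φR_n = 0.75 × 579 × 201.06 × 3 × 2 = 523.9 kN.
Bearing (8 mm plate, F_u = 400 MPa): end bolts L_c = 35 − 18/2 = 26, R_n = min(1.2×26×8×400, 2.4×16×8×400) = 99.84 kN/bolt; interior L_c = 55 − 18 = 37, R_n = 122.88 kN/bolt. φR_n = 0.75 × (1×99.84 + 2×122.88) = 259.2 kN.
Tension yield (gross): A_g = 84×8 = 672 mm². φR_n = 0.90 × 250 × 672 = 151.2 kN.
Governing: min(523.9, 259.2, 151.2) = 151.2 kN → gross-section yield.

151.2 kN (gross-section yield governs)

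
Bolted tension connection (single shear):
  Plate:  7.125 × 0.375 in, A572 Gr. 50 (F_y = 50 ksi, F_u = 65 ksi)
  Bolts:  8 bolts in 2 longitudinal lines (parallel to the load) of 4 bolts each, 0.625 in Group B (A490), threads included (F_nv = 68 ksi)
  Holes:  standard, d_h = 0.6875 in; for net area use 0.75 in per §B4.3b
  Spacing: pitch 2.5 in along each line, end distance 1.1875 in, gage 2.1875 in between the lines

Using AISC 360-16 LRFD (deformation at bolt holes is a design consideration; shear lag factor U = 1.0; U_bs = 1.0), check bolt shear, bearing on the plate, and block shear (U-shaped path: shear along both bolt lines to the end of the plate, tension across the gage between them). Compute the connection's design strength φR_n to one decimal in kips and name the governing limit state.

125.2 kips (bolt shear governs)

Bolt shear: A_b = π(0.625)²/4 = 0.3068 in². φR_n = 0.75 × 68 × 0.3068 × 8 × 1 = 125.2 kips.
Bearing (0.375 in plate, F_u = 65 ksi): end bolts L_c = 1.1875 − 0.6875/2 = 0.84375, R_n = min(1.2×0.84375×0.375×65, 2.4×0.625×0.375×65) = 24.68 kips/bolt; interior L_c = 2.5 − 0.6875 = 1.8125, R_n = 36.563 kips/bolt. φR_n = 0.75 × (2×24.68 + 6×36.563) = 201.6 kips.
Block shear: shear path 2×[1.1875+3×2.5] = 2×8.6875 in, A_gv = 6.5156, A_nv = 2×(8.6875 − 3.5×0.75)×0.375 = 4.5469 in²; tension across gage: (2.1875 − 1×0.75)×0.375 = 0.53906 in². R_n = min(0.6×65×4.5469, 0.6×50×6.5156) + 1.0×65×0.53906 = min(177.33, 195.47) + 35.039 = 212.37 kips. φR_n = 0.75 × 212.37 = 159.3 kips.
Governing: min(125.2, 201.6, 159.3) = 125.2 kips → bolt shear.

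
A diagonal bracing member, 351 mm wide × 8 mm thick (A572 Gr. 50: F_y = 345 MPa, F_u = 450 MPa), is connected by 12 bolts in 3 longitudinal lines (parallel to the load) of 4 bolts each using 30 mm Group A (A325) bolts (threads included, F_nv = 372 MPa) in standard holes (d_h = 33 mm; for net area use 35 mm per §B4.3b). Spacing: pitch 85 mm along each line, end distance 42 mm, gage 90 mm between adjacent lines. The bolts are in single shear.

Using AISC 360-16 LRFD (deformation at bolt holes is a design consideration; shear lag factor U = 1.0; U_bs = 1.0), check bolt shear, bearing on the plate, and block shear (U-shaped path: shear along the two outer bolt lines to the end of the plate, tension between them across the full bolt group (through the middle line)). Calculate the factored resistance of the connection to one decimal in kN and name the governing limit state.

Bolt shear: A_b = π(30)²/4 = 706.86 mm². φR_n = 0.75 × 372 × 706.86 × 12 × 1 = 2366.6 kN.
Bearing (8 mm plate, F_u = 450 MPa): end bolts L_c = 42 − 33/2 = 25.5, R_n = min(1.2×25.5×8×450, 2.4×30×8×450) = 110.16 kN/bolt; interior L_c = 85 − 33 = 52, R_n = 224.64 kN/bolt. φR_n = 0.75 × (3×110.16 + 9×224.64) = 1764.2 kN.
Block shear: shear path 2×[42+3×85] = 2×297 mm, A_gv = 4752, A_nv = 2×(297 − 3.5×35)×8 = 2792 mm²; tension across gage: (180 − 2×35)×8 = 880 mm². R_n = min(0.6×450×2792, 0.6×345×4752) + 1.0×450×880 = min(753.84, 983.66) + 396 = 1149.8 kN. φR_n = 0.75 × 1149.8 = 862.4 kN.
Governing: min(2366.6, 1764.2, 862.4) = 862.4 kN → block shear.

862.4 kN (block shear governs)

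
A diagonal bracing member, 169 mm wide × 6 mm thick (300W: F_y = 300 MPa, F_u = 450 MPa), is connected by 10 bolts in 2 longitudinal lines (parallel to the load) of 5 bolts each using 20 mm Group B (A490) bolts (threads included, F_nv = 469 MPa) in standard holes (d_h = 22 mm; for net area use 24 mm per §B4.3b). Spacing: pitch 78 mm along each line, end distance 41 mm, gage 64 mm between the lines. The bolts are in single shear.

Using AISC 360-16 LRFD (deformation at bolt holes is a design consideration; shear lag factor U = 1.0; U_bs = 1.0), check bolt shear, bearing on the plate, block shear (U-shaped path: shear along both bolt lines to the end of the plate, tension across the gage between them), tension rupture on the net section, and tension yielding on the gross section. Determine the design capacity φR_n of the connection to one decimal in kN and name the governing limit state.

Bolt shear: A_b = π(20)²/4 = 314.16 mm². φR_n = 0.75 × 469 × 314.16 × 10 × 1 = 1105.1 kN.
Bearing (6 mm plate, F_u = 450 MPa): end bolts L_c = 41 − 22/2 = 30, R_n = min(1.2×30×6×450, 2.4×20×6×450) = 97.2 kN/bolt; interior L_c = 78 − 22 = 56, R_n = 129.6 kN/bolt. φR_n = 0.75 × (2×97.2 + 8×129.6) = 923.4 kN.
Block shear: shear path 2×[41+4×78] = 2×353 mm, A_gv = 4236, A_nv = 2×(353 − 4.5×24)×6 = 2940 mm²; tension across gage: (64 − 1×24)×6 = 240 mm². R_n = min(0.6×450×2940, 0.6×300×4236) + 1.0×450×240 = min(793.8, 762.48) + 108 = 870.48 kN. φR_n = 0.75 × 870.48 = 652.9 kN.
Tension rupture (net): A_n = (169 − 2×24)×6 = 726 mm² (U = 1.0, A_e = A_n). φR_n = 0.75 × 450 × 726 = 245.0 kN.
Tension yield (gross): A_g = 169×6 = 1014 mm². φR_n = 0.90 × 300 × 1014 = 273.8 kN.
Governing: min(1105.1, 923.4, 652.9, 245.0, 273.8) = 245.0 kN → net-section rupture.

245.0 kN (net-section rupture governs)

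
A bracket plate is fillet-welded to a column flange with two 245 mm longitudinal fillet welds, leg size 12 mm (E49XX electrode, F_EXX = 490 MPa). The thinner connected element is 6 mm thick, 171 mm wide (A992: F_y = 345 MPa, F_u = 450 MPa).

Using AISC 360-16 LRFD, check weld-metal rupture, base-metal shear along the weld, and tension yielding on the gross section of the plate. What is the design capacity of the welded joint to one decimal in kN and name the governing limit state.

Weld metal: throat = 0.707×12 = 8.484 mm, L = 2×245 = 490 mm. φR_n = 0.75 × 0.6 × 490 × 8.484 × 490 = 916.7 kN.
Base metal shear (6 mm plate): yield φR_n = 1.0×0.6×345×6×490 = 608.6 kN; rupture φR_n = 0.75×0.6×450×6×490 = 595.4 kN; take 595.4 kN (rupture).
Tension yield (gross): A_g = 171×6 = 1026 mm². φR_n = 0.90 × 345 × 1026 = 318.6 kN.
Governing: min(916.7, 595.4, 318.6) = 318.6 kN → gross-section yield.

318.6 kN (gross-section yield governs)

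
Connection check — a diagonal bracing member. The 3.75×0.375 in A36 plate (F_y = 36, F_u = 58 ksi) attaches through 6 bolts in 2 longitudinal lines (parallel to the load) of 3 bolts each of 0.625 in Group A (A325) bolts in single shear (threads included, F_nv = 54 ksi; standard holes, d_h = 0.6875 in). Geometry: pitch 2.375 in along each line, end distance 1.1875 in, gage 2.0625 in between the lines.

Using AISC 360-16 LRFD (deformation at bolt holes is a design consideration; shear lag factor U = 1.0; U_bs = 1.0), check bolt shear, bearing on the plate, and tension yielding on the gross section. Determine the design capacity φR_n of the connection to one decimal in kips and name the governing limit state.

45.6 kips (gross-section yield governs)

Bolt shear: A_b = π(0.625)²/4 = 0.3068 in². φR_n = 0.75 × 54 × 0.3068 × 6 × 1 = 74.6 kips.
Bearing (0.375 in plate, F_u = 58 ksi): end bolts L_c = 1.1875 − 0.6875/2 = 0.84375, R_n = min(1.2×0.84375×0.375×58, 2.4×0.625×0.375×58) = 22.022 kips/bolt; interior L_c = 2.375 − 0.6875 = 1.6875, R_n = 32.625 kips/bolt. φR_n = 0.75 × (2×22.022 + 4×32.625) = 130.9 kips.
Tension yield (gross): A_g = 3.75×0.375 = 1.4063 in². φR_n = 0.90 × 36 × 1.4063 = 45.6 kips.
Governing: min(74.6, 130.9, 45.6) = 45.6 kips → gross-section yield.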